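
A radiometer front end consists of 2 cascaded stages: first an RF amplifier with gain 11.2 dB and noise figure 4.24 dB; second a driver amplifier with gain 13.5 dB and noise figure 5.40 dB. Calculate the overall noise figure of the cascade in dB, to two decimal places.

4.54 dB

Convert to linear (a loss of L dB is a gain of −L dB): F_i = 10^(NF_i/10), G_i = 10^(G_i,dB/10)
  Stage 1: F_1 = 10^(4.24/10) = 2.655, G_1 = 10^(11.2/10) = 13.18
  Stage 2: F_2 = 10^(5.40/10) = 3.467, G_2 = 10^(13.5/10) = 22.39
Friis cascade:
  F = 2.655 + (3.467 − 1)/13.18 = 2.842
NF = 10 log₁₀(2.842) = 4.54 dB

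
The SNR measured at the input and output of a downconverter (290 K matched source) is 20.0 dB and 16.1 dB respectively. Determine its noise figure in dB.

NF (dB) = SNR_in(dB) − SNR_out(dB) when the source is at T₀
NF = 20.0 − 16.1 = 3.9 dB

3.9 dB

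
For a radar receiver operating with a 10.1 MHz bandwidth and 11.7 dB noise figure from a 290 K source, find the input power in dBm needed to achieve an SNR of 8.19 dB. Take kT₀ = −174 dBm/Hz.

−84.1 dBm

Sensitivity = −174 + 10 log₁₀(B) + NF + SNR_min
= −174 + 70.04 + 11.7 + 8.19
= −84.07 dBm → −84.1 dBm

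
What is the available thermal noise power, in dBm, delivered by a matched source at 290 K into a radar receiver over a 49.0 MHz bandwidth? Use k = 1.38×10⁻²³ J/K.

P_n = kTB = 1.38×10⁻²³ × 290 × 4.90×10⁷ = 1.96×10⁻¹³ W
In dBm: 10 log₁₀(1.96×10⁻¹³ / 10⁻³) = −97.1 dBm

−97.1 dBm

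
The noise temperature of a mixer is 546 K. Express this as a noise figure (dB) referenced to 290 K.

4.60 dB

F = 1 + T_e/T₀ = 1 + 546/290 = 2.88276
NF = 10 log₁₀(2.88276) = 4.60 dB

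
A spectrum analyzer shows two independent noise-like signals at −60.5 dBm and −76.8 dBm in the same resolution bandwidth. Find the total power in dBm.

−60.4 dBm

Convert to linear, add, convert back:
P₁ = 8.91×10⁻¹⁰ W, P₂ = 2.09×10⁻¹¹ W
P_tot = 9.12×10⁻¹⁰ W → 10 log₁₀(P_tot / 10⁻³) = −60.4 dBm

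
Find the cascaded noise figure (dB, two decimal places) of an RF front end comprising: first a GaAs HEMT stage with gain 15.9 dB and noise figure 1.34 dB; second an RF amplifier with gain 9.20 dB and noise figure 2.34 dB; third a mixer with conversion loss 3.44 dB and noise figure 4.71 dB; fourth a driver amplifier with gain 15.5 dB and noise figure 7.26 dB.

Convert to linear (a loss of L dB is a gain of −L dB): F_i = 10^(NF_i/10), G_i = 10^(G_i,dB/10)
  Stage 1: F_1 = 10^(1.34/10) = 1.361, G_1 = 10^(15.9/10) = 38.90
  Stage 2: F_2 = 10^(2.34/10) = 1.714, G_2 = 10^(9.20/10) = 8.318
  Stage 3: F_3 = 10^(4.71/10) = 2.958, G_3 = 10^(−3.44/10) = 0.4529
  Stage 4: F_4 = 10^(7.26/10) = 5.321, G_4 = 10^(15.5/10) = 35.48
Friis cascade:
  F = 1.361 + (1.714 − 1)/38.90 + (2.958 − 1)/323.6 + (5.321 − 1)/146.6 = 1.415
NF = 10 log₁₀(1.415) = 1.51 dB

1.51 dB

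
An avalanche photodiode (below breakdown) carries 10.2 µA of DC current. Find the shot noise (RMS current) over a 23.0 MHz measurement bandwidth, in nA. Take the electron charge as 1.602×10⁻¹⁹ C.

8.67 nA

I_n = √(2qI·B)
2qI·B = 2 × 1.602×10⁻¹⁹ × 1.02×10⁻⁵ × 2.30×10⁷ = 7.52×10⁻¹⁷ A²
I_n = √(7.52×10⁻¹⁷) = 8.67×10⁻⁹ A = 8.67 nA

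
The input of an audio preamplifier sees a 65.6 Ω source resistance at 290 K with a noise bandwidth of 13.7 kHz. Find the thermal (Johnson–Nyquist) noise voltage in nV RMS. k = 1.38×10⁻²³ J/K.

V_n = √(4kTRB)
4kTRB = 4 × 1.38×10⁻²³ × 290 × 6.56×10¹ × 1.37×10⁴ = 1.44×10⁻¹⁴ V²
V_n = √(1.44×10⁻¹⁴) = 1.20×10⁻⁷ V = 120 nV

120 nV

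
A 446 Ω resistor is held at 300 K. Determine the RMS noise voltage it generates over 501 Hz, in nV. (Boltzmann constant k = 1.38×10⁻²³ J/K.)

V_n = √(4kTRB)
4kTRB = 4 × 1.38×10⁻²³ × 300 × 4.46×10² × 5.01×10² = 3.70×10⁻¹⁵ V²
V_n = √(3.70×10⁻¹⁵) = 6.08×10⁻⁸ V = 60.8 nV

60.8 nV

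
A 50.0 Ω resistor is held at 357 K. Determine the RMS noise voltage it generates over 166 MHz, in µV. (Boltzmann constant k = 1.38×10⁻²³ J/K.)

V_n = √(4kTRB)
4kTRB = 4 × 1.38×10⁻²³ × 357 × 5.00×10¹ × 1.66×10⁸ = 1.64×10⁻¹⁰ V²
V_n = √(1.64×10⁻¹⁰) = 1.28×10⁻⁵ V = 12.8 µV

12.8 µV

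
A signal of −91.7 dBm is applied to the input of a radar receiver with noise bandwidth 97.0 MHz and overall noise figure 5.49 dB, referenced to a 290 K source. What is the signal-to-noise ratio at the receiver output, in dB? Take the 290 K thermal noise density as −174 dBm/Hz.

−3.1 dB

Noise floor: N = −174 + 10 log₁₀(B) + NF
10 log₁₀(9.70×10⁷) = 79.87 dB
N = −174 + 79.87 + 5.49 = −88.64 dBm
SNR = P_sig − N = −91.7 − (−88.64) = −3.06 dB → −3.1 dB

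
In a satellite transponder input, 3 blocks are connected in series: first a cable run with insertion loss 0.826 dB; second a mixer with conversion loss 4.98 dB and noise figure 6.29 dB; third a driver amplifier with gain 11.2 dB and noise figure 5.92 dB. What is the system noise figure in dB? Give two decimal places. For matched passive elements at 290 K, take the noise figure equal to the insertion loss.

12.10 dB

Convert to linear (a loss of L dB is a gain of −L dB): F_i = 10^(NF_i/10), G_i = 10^(G_i,dB/10)
  Stage 1: F_1 = 10^(0.826/10) = 1.209, G_1 = 10^(−0.826/10) = 0.8268
  Stage 2: F_2 = 10^(6.29/10) = 4.256, G_2 = 10^(−4.98/10) = 0.3177
  Stage 3: F_3 = 10^(5.92/10) = 3.908, G_3 = 10^(11.2/10) = 13.18
Friis cascade:
  F = 1.209 + (4.256 − 1)/0.8268 + (3.908 − 1)/0.2627 = 16.22
NF = 10 log₁₀(16.22) = 12.10 dB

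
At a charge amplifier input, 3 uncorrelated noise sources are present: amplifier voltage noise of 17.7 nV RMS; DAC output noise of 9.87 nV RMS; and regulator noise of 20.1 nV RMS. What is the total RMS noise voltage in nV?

Uncorrelated sources add in power (mean-square): V_tot = √(ΣV_i²)
V_tot = √[(1.77×10⁻⁸)² + (9.87×10⁻⁹)² + (2.01×10⁻⁸)²] = 2.85×10⁻⁸ V = 28.5 nV

28.5 nV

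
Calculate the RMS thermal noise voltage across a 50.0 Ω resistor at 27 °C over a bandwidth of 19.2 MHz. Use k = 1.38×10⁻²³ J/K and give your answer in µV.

3.99 µV

T = 27 °C + 273.15 = 300.15 K
V_n = √(4kTRB)
4kTRB = 4 × 1.38×10⁻²³ × 300.15 × 5.00×10¹ × 1.92×10⁷ = 1.59×10⁻¹¹ V²
V_n = √(1.59×10⁻¹¹) = 3.99×10⁻⁶ V = 3.99 µV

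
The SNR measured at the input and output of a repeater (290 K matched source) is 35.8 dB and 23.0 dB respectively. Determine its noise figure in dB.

NF (dB) = SNR_in(dB) − SNR_out(dB) when the source is at T₀
NF = 35.8 − 23.0 = 12.8 dB

12.8 dB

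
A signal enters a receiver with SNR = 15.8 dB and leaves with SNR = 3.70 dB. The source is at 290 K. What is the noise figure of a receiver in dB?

NF (dB) = SNR_in(dB) − SNR_out(dB) when the source is at T₀
NF = 15.8 − 3.70 = 12.10 dB

12.10 dB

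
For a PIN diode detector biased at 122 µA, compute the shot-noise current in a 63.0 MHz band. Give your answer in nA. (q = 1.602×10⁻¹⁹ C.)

49.6 nA

I_n = √(2qI·B)
2qI·B = 2 × 1.602×10⁻¹⁹ × 1.22×10⁻⁴ × 6.30×10⁷ = 2.46×10⁻¹⁵ A²
I_n = √(2.46×10⁻¹⁵) = 4.96×10⁻⁸ A = 49.6 nA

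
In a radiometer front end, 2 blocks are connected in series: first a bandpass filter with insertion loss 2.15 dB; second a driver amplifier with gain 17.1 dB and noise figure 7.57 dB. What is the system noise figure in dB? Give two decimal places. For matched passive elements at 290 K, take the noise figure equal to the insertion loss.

9.72 dB

Convert to linear (a loss of L dB is a gain of −L dB): F_i = 10^(NF_i/10), G_i = 10^(G_i,dB/10)
  Stage 1: F_1 = 10^(2.15/10) = 1.641, G_1 = 10^(−2.15/10) = 0.6095
  Stage 2: F_2 = 10^(7.57/10) = 5.715, G_2 = 10^(17.1/10) = 51.29
Friis cascade:
  F = 1.641 + (5.715 − 1)/0.6095 = 9.376
NF = 10 log₁₀(9.376) = 9.72 dB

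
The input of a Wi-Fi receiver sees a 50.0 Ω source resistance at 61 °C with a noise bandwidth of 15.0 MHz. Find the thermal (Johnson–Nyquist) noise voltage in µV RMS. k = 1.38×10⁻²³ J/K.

T = 61 °C + 273.15 = 334.15 K
V_n = √(4kTRB)
4kTRB = 4 × 1.38×10⁻²³ × 334.15 × 5.00×10¹ × 1.50×10⁷ = 1.38×10⁻¹¹ V²
V_n = √(1.38×10⁻¹¹) = 3.72×10⁻⁶ V = 3.72 µV

3.72 µV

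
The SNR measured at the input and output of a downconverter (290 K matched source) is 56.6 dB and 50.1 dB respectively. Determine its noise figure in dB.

6.5 dB

NF (dB) = SNR_in(dB) − SNR_out(dB) when the source is at T₀
NF = 56.6 − 50.1 = 6.5 dB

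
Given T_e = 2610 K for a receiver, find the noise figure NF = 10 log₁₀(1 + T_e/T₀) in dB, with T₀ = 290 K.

10.00 dB

F = 1 + T_e/T₀ = 1 + 2610/290 = 10
NF = 10 log₁₀(10) = 10.00 dB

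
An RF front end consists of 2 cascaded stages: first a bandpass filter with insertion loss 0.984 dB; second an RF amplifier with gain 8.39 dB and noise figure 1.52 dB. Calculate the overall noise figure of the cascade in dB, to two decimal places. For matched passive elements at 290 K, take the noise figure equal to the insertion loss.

2.50 dB

Convert to linear (a loss of L dB is a gain of −L dB): F_i = 10^(NF_i/10), G_i = 10^(G_i,dB/10)
  Stage 1: F_1 = 10^(0.984/10) = 1.254, G_1 = 10^(−0.984/10) = 0.7973
  Stage 2: F_2 = 10^(1.52/10) = 1.419, G_2 = 10^(8.39/10) = 6.902
Friis cascade:
  F = 1.254 + (1.419 − 1)/0.7973 = 1.780
NF = 10 log₁₀(1.780) = 2.50 dB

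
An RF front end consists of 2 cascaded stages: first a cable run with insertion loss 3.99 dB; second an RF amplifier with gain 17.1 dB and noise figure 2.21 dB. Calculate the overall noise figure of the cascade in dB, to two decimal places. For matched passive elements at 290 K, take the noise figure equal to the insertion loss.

Convert to linear (a loss of L dB is a gain of −L dB): F_i = 10^(NF_i/10), G_i = 10^(G_i,dB/10)
  Stage 1: F_1 = 10^(3.99/10) = 2.506, G_1 = 10^(−3.99/10) = 0.3990
  Stage 2: F_2 = 10^(2.21/10) = 1.663, G_2 = 10^(17.1/10) = 51.29
Friis cascade:
  F = 2.506 + (1.663 − 1)/0.3990 = 4.169
NF = 10 log₁₀(4.169) = 6.20 dB

6.20 dB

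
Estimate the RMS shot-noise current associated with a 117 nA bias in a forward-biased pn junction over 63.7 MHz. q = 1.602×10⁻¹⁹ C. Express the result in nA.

1.55 nA

I_n = √(2qI·B)
2qI·B = 2 × 1.602×10⁻¹⁹ × 1.17×10⁻⁷ × 6.37×10⁷ = 2.39×10⁻¹⁸ A²
I_n = √(2.39×10⁻¹⁸) = 1.55×10⁻⁹ A = 1.55 nA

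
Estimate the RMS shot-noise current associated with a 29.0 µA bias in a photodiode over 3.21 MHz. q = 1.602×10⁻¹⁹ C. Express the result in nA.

5.46 nA

I_n = √(2qI·B)
2qI·B = 2 × 1.602×10⁻¹⁹ × 2.90×10⁻⁵ × 3.21×10⁶ = 2.98×10⁻¹⁷ A²
I_n = √(2.98×10⁻¹⁷) = 5.46×10⁻⁹ A = 5.46 nA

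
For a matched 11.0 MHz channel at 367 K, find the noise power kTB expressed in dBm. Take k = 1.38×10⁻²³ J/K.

P_n = kTB = 1.38×10⁻²³ × 367 × 1.10×10⁷ = 5.57×10⁻¹⁴ W
In dBm: 10 log₁₀(5.57×10⁻¹⁴ / 10⁻³) = −102.5 dBm

−102.5 dBm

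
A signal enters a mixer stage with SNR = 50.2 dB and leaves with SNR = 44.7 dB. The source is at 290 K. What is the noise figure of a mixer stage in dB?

5.5 dB

NF (dB) = SNR_in(dB) − SNR_out(dB) when the source is at T₀
NF = 50.2 − 44.7 = 5.5 dB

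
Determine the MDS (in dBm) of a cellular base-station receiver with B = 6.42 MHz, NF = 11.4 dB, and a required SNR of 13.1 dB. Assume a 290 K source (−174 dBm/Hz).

Sensitivity = −174 + 10 log₁₀(B) + NF + SNR_min
= −174 + 68.08 + 11.4 + 13.1
= −81.42 dBm → −81.4 dBm

−81.4 dBm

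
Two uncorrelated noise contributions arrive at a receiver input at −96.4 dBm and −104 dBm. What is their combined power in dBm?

−95.7 dBm

Convert to linear, add, convert back:
P₁ = 2.29×10⁻¹³ W, P₂ = 3.98×10⁻¹⁴ W
P_tot = 2.69×10⁻¹³ W → 10 log₁₀(P_tot / 10⁻³) = −95.7 dBm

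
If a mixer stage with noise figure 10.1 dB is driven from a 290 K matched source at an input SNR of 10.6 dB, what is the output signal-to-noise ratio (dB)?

By definition F = SNR_in/SNR_out, so in dB: SNR_out = SNR_in − NF
SNR_out = 10.6 − 10.1 = 0.5 dB

0.5 dB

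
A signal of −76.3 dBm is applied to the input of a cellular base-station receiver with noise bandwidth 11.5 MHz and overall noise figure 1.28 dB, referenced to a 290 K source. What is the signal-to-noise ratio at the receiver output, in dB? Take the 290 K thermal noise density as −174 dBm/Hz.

Noise floor: N = −174 + 10 log₁₀(B) + NF
10 log₁₀(1.15×10⁷) = 70.61 dB
N = −174 + 70.61 + 1.28 = −102.11 dBm
SNR = P_sig − N = −76.3 − (−102.11) = 25.81 dB → 25.8 dB

25.8 dB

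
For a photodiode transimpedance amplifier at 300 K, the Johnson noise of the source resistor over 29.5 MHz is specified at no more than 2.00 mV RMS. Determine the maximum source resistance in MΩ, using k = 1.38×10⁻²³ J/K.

Johnson–Nyquist: V_n = √(4kTRB) ⇒ R = V_n² / (4kTB)
4kTB = 4 × 1.38×10⁻²³ × 300 × 2.95×10⁷ = 4.89×10⁻¹³
R = (2.00×10⁻³)² / 4.89×10⁻¹³ = 8.19×10⁶ Ω = 8.19 MΩ

8.19 MΩ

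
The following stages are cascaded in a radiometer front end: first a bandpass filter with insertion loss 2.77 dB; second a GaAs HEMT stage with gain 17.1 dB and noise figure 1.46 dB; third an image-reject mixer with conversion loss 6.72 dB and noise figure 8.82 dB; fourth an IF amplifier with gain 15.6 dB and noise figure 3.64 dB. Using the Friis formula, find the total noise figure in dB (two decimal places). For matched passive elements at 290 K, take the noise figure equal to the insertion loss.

4.94 dB

Convert to linear (a loss of L dB is a gain of −L dB): F_i = 10^(NF_i/10), G_i = 10^(G_i,dB/10)
  Stage 1: F_1 = 10^(2.77/10) = 1.892, G_1 = 10^(−2.77/10) = 0.5284
  Stage 2: F_2 = 10^(1.46/10) = 1.400, G_2 = 10^(17.1/10) = 51.29
  Stage 3: F_3 = 10^(8.82/10) = 7.621, G_3 = 10^(−6.72/10) = 0.2128
  Stage 4: F_4 = 10^(3.64/10) = 2.312, G_4 = 10^(15.6/10) = 36.31
Friis cascade:
  F = 1.892 + (1.400 − 1)/0.5284 + (7.621 − 1)/27.10 + (2.312 − 1)/5.768 = 3.120
NF = 10 log₁₀(3.120) = 4.94 dB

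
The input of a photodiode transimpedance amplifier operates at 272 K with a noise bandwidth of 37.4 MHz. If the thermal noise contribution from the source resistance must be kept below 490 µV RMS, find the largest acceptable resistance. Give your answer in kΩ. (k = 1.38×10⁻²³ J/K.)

Johnson–Nyquist: V_n = √(4kTRB) ⇒ R = V_n² / (4kTB)
4kTB = 4 × 1.38×10⁻²³ × 272 × 3.74×10⁷ = 5.62×10⁻¹³
R = (4.90×10⁻⁴)² / 5.62×10⁻¹³ = 4.28×10⁵ Ω = 428 kΩ

428 kΩ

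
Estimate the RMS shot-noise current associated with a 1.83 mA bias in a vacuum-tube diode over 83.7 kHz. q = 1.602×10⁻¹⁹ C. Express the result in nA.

I_n = √(2qI·B)
2qI·B = 2 × 1.602×10⁻¹⁹ × 1.83×10⁻³ × 8.37×10⁴ = 4.91×10⁻¹⁷ A²
I_n = √(4.91×10⁻¹⁷) = 7.01×10⁻⁹ A = 7.01 nA

7.01 nA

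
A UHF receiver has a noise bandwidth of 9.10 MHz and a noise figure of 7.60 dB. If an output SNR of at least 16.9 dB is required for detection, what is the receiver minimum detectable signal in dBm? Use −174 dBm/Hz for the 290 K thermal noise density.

−79.9 dBm

Sensitivity = −174 + 10 log₁₀(B) + NF + SNR_min
= −174 + 69.59 + 7.60 + 16.9
= −79.91 dBm → −79.9 dBm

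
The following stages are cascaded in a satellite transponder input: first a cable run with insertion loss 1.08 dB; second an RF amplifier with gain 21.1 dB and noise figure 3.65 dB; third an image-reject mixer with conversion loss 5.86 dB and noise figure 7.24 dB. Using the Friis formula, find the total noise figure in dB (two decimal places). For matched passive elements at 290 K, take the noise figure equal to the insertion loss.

4.79 dB

Convert to linear (a loss of L dB is a gain of −L dB): F_i = 10^(NF_i/10), G_i = 10^(G_i,dB/10)
  Stage 1: F_1 = 10^(1.08/10) = 1.282, G_1 = 10^(−1.08/10) = 0.7798
  Stage 2: F_2 = 10^(3.65/10) = 2.317, G_2 = 10^(21.1/10) = 128.8
  Stage 3: F_3 = 10^(7.24/10) = 5.297, G_3 = 10^(−5.86/10) = 0.2594
Friis cascade:
  F = 1.282 + (2.317 − 1)/0.7798 + (5.297 − 1)/100.5 = 3.014
NF = 10 log₁₀(3.014) = 4.79 dB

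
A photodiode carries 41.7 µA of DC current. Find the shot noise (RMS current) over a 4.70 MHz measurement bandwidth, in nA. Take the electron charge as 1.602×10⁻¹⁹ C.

I_n = √(2qI·B)
2qI·B = 2 × 1.602×10⁻¹⁹ × 4.17×10⁻⁵ × 4.70×10⁶ = 6.28×10⁻¹⁷ A²
I_n = √(6.28×10⁻¹⁷) = 7.92×10⁻⁹ A = 7.92 nA

7.92 nA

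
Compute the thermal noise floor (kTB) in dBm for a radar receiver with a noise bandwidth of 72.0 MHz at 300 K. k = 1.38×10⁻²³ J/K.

P_n = kTB = 1.38×10⁻²³ × 300 × 7.20×10⁷ = 2.98×10⁻¹³ W
In dBm: 10 log₁₀(2.98×10⁻¹³ / 10⁻³) = −95.3 dBm

−95.3 dBm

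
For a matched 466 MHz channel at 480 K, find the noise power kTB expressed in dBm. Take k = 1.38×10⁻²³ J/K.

−85.1 dBm

P_n = kTB = 1.38×10⁻²³ × 480 × 4.66×10⁸ = 3.09×10⁻¹² W
In dBm: 10 log₁₀(3.09×10⁻¹² / 10⁻³) = −85.1 dBm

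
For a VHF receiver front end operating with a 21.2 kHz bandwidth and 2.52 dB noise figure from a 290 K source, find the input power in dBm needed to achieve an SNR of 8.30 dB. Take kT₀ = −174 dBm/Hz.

−119.9 dBm

Sensitivity = −174 + 10 log₁₀(B) + NF + SNR_min
= −174 + 43.26 + 2.52 + 8.30
= −119.92 dBm → −119.9 dBm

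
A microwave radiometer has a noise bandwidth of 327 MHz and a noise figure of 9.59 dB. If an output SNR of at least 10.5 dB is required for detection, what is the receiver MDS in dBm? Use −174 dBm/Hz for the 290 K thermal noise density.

−68.8 dBm

Sensitivity = −174 + 10 log₁₀(B) + NF + SNR_min
= −174 + 85.15 + 9.59 + 10.5
= −68.76 dBm → −68.8 dBm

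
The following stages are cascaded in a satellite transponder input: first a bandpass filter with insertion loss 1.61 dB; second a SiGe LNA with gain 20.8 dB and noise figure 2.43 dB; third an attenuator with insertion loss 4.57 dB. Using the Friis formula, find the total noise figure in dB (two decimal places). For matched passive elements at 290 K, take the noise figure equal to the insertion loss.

4.08 dB

Convert to linear (a loss of L dB is a gain of −L dB): F_i = 10^(NF_i/10), G_i = 10^(G_i,dB/10)
  Stage 1: F_1 = 10^(1.61/10) = 1.449, G_1 = 10^(−1.61/10) = 0.6902
  Stage 2: F_2 = 10^(2.43/10) = 1.750, G_2 = 10^(20.8/10) = 120.2
  Stage 3: F_3 = 10^(4.57/10) = 2.864, G_3 = 10^(−4.57/10) = 0.3491
Friis cascade:
  F = 1.449 + (1.750 − 1)/0.6902 + (2.864 − 1)/82.99 = 2.558
NF = 10 log₁₀(2.558) = 4.08 dB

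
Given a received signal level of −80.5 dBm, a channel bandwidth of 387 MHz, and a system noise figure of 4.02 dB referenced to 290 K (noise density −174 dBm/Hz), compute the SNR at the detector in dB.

Noise floor: N = −174 + 10 log₁₀(B) + NF
10 log₁₀(3.87×10⁸) = 85.88 dB
N = −174 + 85.88 + 4.02 = −84.10 dBm
SNR = P_sig − N = −80.5 − (−84.10) = 3.60 dB → 3.6 dB

3.6 dB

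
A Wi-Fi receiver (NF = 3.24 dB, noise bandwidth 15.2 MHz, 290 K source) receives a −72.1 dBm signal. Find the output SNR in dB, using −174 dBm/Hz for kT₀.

26.8 dB

Noise floor: N = −174 + 10 log₁₀(B) + NF
10 log₁₀(1.52×10⁷) = 71.82 dB
N = −174 + 71.82 + 3.24 = −98.94 dBm
SNR = P_sig − N = −72.1 − (−98.94) = 26.84 dB → 26.8 dB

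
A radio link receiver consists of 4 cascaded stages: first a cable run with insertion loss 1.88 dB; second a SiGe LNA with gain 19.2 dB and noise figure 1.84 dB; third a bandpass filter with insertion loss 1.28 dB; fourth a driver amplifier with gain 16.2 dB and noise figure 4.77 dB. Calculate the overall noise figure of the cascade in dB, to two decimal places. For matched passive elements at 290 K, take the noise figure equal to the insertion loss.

3.82 dB

Convert to linear (a loss of L dB is a gain of −L dB): F_i = 10^(NF_i/10), G_i = 10^(G_i,dB/10)
  Stage 1: F_1 = 10^(1.88/10) = 1.542, G_1 = 10^(−1.88/10) = 0.6486
  Stage 2: F_2 = 10^(1.84/10) = 1.528, G_2 = 10^(19.2/10) = 83.18
  Stage 3: F_3 = 10^(1.28/10) = 1.343, G_3 = 10^(−1.28/10) = 0.7447
  Stage 4: F_4 = 10^(4.77/10) = 2.999, G_4 = 10^(16.2/10) = 41.69
Friis cascade:
  F = 1.542 + (1.528 − 1)/0.6486 + (1.343 − 1)/53.95 + (2.999 − 1)/40.18 = 2.411
NF = 10 log₁₀(2.411) = 3.82 dB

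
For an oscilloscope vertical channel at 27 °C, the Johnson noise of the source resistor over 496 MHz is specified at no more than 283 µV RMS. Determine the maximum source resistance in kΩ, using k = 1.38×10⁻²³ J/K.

9.75 kΩ

T = 27 °C + 273.15 = 300.15 K
Johnson–Nyquist: V_n = √(4kTRB) ⇒ R = V_n² / (4kTB)
4kTB = 4 × 1.38×10⁻²³ × 300.15 × 4.96×10⁸ = 8.22×10⁻¹²
R = (2.83×10⁻⁴)² / 8.22×10⁻¹² = 9.75×10³ Ω = 9.75 kΩ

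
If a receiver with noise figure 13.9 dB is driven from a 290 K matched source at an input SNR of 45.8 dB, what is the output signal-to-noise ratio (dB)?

By definition F = SNR_in/SNR_out, so in dB: SNR_out = SNR_in − NF
SNR_out = 45.8 − 13.9 = 31.9 dB

31.9 dB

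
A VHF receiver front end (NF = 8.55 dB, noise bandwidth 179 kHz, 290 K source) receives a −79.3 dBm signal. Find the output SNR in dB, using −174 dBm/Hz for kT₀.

Noise floor: N = −174 + 10 log₁₀(B) + NF
10 log₁₀(1.79×10⁵) = 52.53 dB
N = −174 + 52.53 + 8.55 = −112.92 dBm
SNR = P_sig − N = −79.3 − (−112.92) = 33.62 dB → 33.6 dB

33.6 dB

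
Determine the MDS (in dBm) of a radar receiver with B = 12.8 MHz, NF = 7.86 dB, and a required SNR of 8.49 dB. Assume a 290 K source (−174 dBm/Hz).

−86.6 dBm

Sensitivity = −174 + 10 log₁₀(B) + NF + SNR_min
= −174 + 71.07 + 7.86 + 8.49
= −86.58 dBm → −86.6 dBm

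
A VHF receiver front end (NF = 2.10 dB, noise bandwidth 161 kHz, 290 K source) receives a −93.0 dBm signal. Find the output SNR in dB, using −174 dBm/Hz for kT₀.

26.8 dB

Noise floor: N = −174 + 10 log₁₀(B) + NF
10 log₁₀(1.61×10⁵) = 52.07 dB
N = −174 + 52.07 + 2.10 = −119.83 dBm
SNR = P_sig − N = −93.0 − (−119.83) = 26.83 dB → 26.8 dB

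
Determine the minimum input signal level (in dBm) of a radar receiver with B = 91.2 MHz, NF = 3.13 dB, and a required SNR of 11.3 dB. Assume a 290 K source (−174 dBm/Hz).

Sensitivity = −174 + 10 log₁₀(B) + NF + SNR_min
= −174 + 79.6 + 3.13 + 11.3
= −79.97 dBm → −80.0 dBm

−80.0 dBm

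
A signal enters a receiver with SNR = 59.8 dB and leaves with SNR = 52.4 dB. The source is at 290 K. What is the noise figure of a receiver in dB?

7.4 dB

NF (dB) = SNR_in(dB) − SNR_out(dB) when the source is at T₀
NF = 59.8 − 52.4 = 7.4 dB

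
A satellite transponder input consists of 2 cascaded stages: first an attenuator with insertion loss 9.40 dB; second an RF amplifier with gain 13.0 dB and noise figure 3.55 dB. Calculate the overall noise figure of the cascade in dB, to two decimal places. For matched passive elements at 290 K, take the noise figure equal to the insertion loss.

Convert to linear (a loss of L dB is a gain of −L dB): F_i = 10^(NF_i/10), G_i = 10^(G_i,dB/10)
  Stage 1: F_1 = 10^(9.40/10) = 8.710, G_1 = 10^(−9.40/10) = 0.1148
  Stage 2: F_2 = 10^(3.55/10) = 2.265, G_2 = 10^(13.0/10) = 19.95
Friis cascade:
  F = 8.710 + (2.265 − 1)/0.1148 = 19.72
NF = 10 log₁₀(19.72) = 12.95 dB

12.95 dB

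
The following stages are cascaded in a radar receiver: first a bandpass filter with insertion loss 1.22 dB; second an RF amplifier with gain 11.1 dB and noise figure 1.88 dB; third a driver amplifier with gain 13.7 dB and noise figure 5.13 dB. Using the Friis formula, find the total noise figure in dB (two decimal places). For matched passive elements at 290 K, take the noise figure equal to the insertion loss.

Convert to linear (a loss of L dB is a gain of −L dB): F_i = 10^(NF_i/10), G_i = 10^(G_i,dB/10)
  Stage 1: F_1 = 10^(1.22/10) = 1.324, G_1 = 10^(−1.22/10) = 0.7551
  Stage 2: F_2 = 10^(1.88/10) = 1.542, G_2 = 10^(11.1/10) = 12.88
  Stage 3: F_3 = 10^(5.13/10) = 3.258, G_3 = 10^(13.7/10) = 23.44
Friis cascade:
  F = 1.324 + (1.542 − 1)/0.7551 + (3.258 − 1)/9.727 = 2.274
NF = 10 log₁₀(2.274) = 3.57 dB

3.57 dB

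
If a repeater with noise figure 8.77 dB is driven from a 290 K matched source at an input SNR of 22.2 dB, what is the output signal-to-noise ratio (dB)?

By definition F = SNR_in/SNR_out, so in dB: SNR_out = SNR_in − NF
SNR_out = 22.2 − 8.77 = 13.43 dB

13.43 dB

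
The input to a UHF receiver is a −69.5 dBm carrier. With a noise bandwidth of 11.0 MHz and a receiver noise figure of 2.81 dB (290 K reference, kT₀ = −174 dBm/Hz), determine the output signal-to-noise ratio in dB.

Noise floor: N = −174 + 10 log₁₀(B) + NF
10 log₁₀(1.10×10⁷) = 70.41 dB
N = −174 + 70.41 + 2.81 = −100.78 dBm
SNR = P_sig − N = −69.5 − (−100.78) = 31.28 dB → 31.3 dB

31.3 dB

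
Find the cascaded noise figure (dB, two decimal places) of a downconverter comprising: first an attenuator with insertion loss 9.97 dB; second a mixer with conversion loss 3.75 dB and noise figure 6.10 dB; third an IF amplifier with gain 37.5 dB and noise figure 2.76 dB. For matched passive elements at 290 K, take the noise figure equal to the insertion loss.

Convert to linear (a loss of L dB is a gain of −L dB): F_i = 10^(NF_i/10), G_i = 10^(G_i,dB/10)
  Stage 1: F_1 = 10^(9.97/10) = 9.931, G_1 = 10^(−9.97/10) = 0.1007
  Stage 2: F_2 = 10^(6.10/10) = 4.074, G_2 = 10^(−3.75/10) = 0.4217
  Stage 3: F_3 = 10^(2.76/10) = 1.888, G_3 = 10^(37.5/10) = 5623
Friis cascade:
  F = 9.931 + (4.074 − 1)/0.1007 + (1.888 − 1)/0.04246 = 61.37
NF = 10 log₁₀(61.37) = 17.88 dB

17.88 dB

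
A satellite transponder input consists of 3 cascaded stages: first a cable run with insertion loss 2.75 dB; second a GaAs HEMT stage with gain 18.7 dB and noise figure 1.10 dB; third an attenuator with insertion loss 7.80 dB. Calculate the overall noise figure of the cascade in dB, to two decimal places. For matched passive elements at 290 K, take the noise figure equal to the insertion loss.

4.07 dB

Convert to linear (a loss of L dB is a gain of −L dB): F_i = 10^(NF_i/10), G_i = 10^(G_i,dB/10)
  Stage 1: F_1 = 10^(2.75/10) = 1.884, G_1 = 10^(−2.75/10) = 0.5309
  Stage 2: F_2 = 10^(1.10/10) = 1.288, G_2 = 10^(18.7/10) = 74.13
  Stage 3: F_3 = 10^(7.80/10) = 6.026, G_3 = 10^(−7.80/10) = 0.1660
Friis cascade:
  F = 1.884 + (1.288 − 1)/0.5309 + (6.026 − 1)/39.36 = 2.554
NF = 10 log₁₀(2.554) = 4.07 dB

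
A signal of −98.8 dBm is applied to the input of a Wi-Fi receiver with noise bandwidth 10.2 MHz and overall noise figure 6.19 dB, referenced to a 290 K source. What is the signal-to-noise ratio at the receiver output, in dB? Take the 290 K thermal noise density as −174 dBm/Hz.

−1.1 dB

Noise floor: N = −174 + 10 log₁₀(B) + NF
10 log₁₀(1.02×10⁷) = 70.09 dB
N = −174 + 70.09 + 6.19 = −97.72 dBm
SNR = P_sig − N = −98.8 − (−97.72) = −1.08 dB → −1.1 dB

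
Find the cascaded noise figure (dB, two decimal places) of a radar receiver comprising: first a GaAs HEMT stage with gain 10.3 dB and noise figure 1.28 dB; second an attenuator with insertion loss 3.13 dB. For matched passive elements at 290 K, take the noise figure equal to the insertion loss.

1.59 dB

Convert to linear (a loss of L dB is a gain of −L dB): F_i = 10^(NF_i/10), G_i = 10^(G_i,dB/10)
  Stage 1: F_1 = 10^(1.28/10) = 1.343, G_1 = 10^(10.3/10) = 10.72
  Stage 2: F_2 = 10^(3.13/10) = 2.056, G_2 = 10^(−3.13/10) = 0.4864
Friis cascade:
  F = 1.343 + (2.056 − 1)/10.72 = 1.441
NF = 10 log₁₀(1.441) = 1.59 dB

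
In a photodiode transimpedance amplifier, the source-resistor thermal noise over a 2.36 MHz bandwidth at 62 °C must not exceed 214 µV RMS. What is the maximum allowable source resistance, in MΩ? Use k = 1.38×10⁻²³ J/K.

T = 62 °C + 273.15 = 335.15 K
Johnson–Nyquist: V_n = √(4kTRB) ⇒ R = V_n² / (4kTB)
4kTB = 4 × 1.38×10⁻²³ × 335.15 × 2.36×10⁶ = 4.37×10⁻¹⁴
R = (2.14×10⁻⁴)² / 4.37×10⁻¹⁴ = 1.05×10⁶ Ω = 1.05 MΩ

1.05 MΩ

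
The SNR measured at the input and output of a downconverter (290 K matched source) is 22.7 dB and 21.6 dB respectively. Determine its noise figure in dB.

1.1 dB

NF (dB) = SNR_in(dB) − SNR_out(dB) when the source is at T₀
NF = 22.7 − 21.6 = 1.1 dB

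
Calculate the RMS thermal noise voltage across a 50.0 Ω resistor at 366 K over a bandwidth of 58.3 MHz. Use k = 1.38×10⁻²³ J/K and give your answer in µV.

V_n = √(4kTRB)
4kTRB = 4 × 1.38×10⁻²³ × 366 × 5.00×10¹ × 5.83×10⁷ = 5.89×10⁻¹¹ V²
V_n = √(5.89×10⁻¹¹) = 7.67×10⁻⁶ V = 7.67 µV

7.67 µV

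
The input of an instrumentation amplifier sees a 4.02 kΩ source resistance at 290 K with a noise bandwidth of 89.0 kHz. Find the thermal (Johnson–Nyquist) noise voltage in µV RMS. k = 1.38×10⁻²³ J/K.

2.39 µV

V_n = √(4kTRB)
4kTRB = 4 × 1.38×10⁻²³ × 290 × 4.02×10³ × 8.90×10⁴ = 5.73×10⁻¹² V²
V_n = √(5.73×10⁻¹²) = 2.39×10⁻⁶ V = 2.39 µV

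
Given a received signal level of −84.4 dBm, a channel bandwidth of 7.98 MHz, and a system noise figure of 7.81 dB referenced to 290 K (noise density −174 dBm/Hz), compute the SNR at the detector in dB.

Noise floor: N = −174 + 10 log₁₀(B) + NF
10 log₁₀(7.98×10⁶) = 69.02 dB
N = −174 + 69.02 + 7.81 = −97.17 dBm
SNR = P_sig − N = −84.4 − (−97.17) = 12.77 dB → 12.8 dB

12.8 dB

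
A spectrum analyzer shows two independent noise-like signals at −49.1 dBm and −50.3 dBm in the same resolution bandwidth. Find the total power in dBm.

−46.6 dBm

Convert to linear, add, convert back:
P₁ = 1.23×10⁻⁸ W, P₂ = 9.33×10⁻⁹ W
P_tot = 2.16×10⁻⁸ W → 10 log₁₀(P_tot / 10⁻³) = −46.6 dBm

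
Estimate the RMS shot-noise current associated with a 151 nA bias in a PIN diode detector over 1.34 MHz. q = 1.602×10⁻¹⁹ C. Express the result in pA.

255 pA

I_n = √(2qI·B)
2qI·B = 2 × 1.602×10⁻¹⁹ × 1.51×10⁻⁷ × 1.34×10⁶ = 6.48×10⁻²⁰ A²
I_n = √(6.48×10⁻²⁰) = 2.55×10⁻¹⁰ A = 255 pA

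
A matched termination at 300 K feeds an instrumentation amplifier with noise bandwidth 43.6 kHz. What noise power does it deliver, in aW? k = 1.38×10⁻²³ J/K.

P_n = kTB = 1.38×10⁻²³ × 300 × 4.36×10⁴ = 1.81×10⁻¹⁶ W = 181 aW

181 aW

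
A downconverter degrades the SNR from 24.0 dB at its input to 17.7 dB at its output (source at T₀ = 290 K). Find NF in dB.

NF (dB) = SNR_in(dB) − SNR_out(dB) when the source is at T₀
NF = 24.0 − 17.7 = 6.3 dB

6.3 dB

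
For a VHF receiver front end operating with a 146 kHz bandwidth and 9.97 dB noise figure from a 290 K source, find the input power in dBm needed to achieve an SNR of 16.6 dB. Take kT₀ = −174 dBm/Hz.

−95.8 dBm

Sensitivity = −174 + 10 log₁₀(B) + NF + SNR_min
= −174 + 51.64 + 9.97 + 16.6
= −95.79 dBm → −95.8 dBm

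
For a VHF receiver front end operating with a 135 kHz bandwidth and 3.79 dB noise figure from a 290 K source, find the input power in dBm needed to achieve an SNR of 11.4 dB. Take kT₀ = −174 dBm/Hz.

Sensitivity = −174 + 10 log₁₀(B) + NF + SNR_min
= −174 + 51.3 + 3.79 + 11.4
= −107.51 dBm → −107.5 dBm

−107.5 dBm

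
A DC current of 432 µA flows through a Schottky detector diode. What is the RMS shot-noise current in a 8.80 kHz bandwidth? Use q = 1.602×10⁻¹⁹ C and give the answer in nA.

I_n = √(2qI·B)
2qI·B = 2 × 1.602×10⁻¹⁹ × 4.32×10⁻⁴ × 8.80×10³ = 1.22×10⁻¹⁸ A²
I_n = √(1.22×10⁻¹⁸) = 1.10×10⁻⁹ A = 1.10 nA

1.10 nA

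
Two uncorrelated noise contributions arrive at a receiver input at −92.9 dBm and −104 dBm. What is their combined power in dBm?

−92.6 dBm

Convert to linear, add, convert back:
P₁ = 5.13×10⁻¹³ W, P₂ = 3.98×10⁻¹⁴ W
P_tot = 5.53×10⁻¹³ W → 10 log₁₀(P_tot / 10⁻³) = −92.6 dBm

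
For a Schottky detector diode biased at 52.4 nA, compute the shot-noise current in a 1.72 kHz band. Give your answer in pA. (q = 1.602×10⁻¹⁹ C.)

5.37 pA

I_n = √(2qI·B)
2qI·B = 2 × 1.602×10⁻¹⁹ × 5.24×10⁻⁸ × 1.72×10³ = 2.89×10⁻²³ A²
I_n = √(2.89×10⁻²³) = 5.37×10⁻¹² A = 5.37 pA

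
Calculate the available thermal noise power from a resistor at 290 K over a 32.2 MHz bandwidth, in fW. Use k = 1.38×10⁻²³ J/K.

P_n = kTB = 1.38×10⁻²³ × 290 × 3.22×10⁷ = 1.29×10⁻¹³ W = 129 fW

129 fW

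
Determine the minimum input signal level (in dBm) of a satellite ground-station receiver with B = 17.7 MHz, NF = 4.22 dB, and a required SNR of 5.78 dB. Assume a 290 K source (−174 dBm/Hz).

−91.5 dBm

Sensitivity = −174 + 10 log₁₀(B) + NF + SNR_min
= −174 + 72.48 + 4.22 + 5.78
= −91.52 dBm → −91.5 dBm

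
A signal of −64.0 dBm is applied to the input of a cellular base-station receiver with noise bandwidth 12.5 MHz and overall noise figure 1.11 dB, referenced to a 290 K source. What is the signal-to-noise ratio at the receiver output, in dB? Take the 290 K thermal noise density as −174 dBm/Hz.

37.9 dB

Noise floor: N = −174 + 10 log₁₀(B) + NF
10 log₁₀(1.25×10⁷) = 70.97 dB
N = −174 + 70.97 + 1.11 = −101.92 dBm
SNR = P_sig − N = −64.0 − (−101.92) = 37.92 dB → 37.9 dB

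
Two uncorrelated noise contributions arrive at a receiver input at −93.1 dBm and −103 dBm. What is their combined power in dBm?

Convert to linear, add, convert back:
P₁ = 4.90×10⁻¹³ W, P₂ = 5.01×10⁻¹⁴ W
P_tot = 5.40×10⁻¹³ W → 10 log₁₀(P_tot / 10⁻³) = −92.7 dBm

−92.7 dBm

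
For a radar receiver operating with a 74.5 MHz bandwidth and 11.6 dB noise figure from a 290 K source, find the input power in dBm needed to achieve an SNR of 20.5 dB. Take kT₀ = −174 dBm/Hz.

Sensitivity = −174 + 10 log₁₀(B) + NF + SNR_min
= −174 + 78.72 + 11.6 + 20.5
= −63.18 dBm → −63.2 dBm

−63.2 dBm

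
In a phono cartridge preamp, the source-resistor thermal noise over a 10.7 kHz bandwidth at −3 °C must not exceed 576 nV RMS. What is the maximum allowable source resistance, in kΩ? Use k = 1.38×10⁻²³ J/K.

2.08 kΩ

T = −3 °C + 273.15 = 270.15 K
Johnson–Nyquist: V_n = √(4kTRB) ⇒ R = V_n² / (4kTB)
4kTB = 4 × 1.38×10⁻²³ × 270.15 × 1.07×10⁴ = 1.60×10⁻¹⁶
R = (5.76×10⁻⁷)² / 1.60×10⁻¹⁶ = 2.08×10³ Ω = 2.08 kΩ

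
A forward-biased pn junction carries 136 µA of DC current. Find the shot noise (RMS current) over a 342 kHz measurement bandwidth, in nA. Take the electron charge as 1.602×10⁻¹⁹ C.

I_n = √(2qI·B)
2qI·B = 2 × 1.602×10⁻¹⁹ × 1.36×10⁻⁴ × 3.42×10⁵ = 1.49×10⁻¹⁷ A²
I_n = √(1.49×10⁻¹⁷) = 3.86×10⁻⁹ A = 3.86 nA

3.86 nA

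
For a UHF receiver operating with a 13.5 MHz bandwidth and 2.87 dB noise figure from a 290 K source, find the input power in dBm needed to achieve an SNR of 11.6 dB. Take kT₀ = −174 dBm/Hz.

Sensitivity = −174 + 10 log₁₀(B) + NF + SNR_min
= −174 + 71.3 + 2.87 + 11.6
= −88.23 dBm → −88.2 dBm

−88.2 dBm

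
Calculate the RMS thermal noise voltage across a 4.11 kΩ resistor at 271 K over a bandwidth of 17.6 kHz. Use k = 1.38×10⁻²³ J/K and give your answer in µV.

1.04 µV

V_n = √(4kTRB)
4kTRB = 4 × 1.38×10⁻²³ × 271 × 4.11×10³ × 1.76×10⁴ = 1.08×10⁻¹² V²
V_n = √(1.08×10⁻¹²) = 1.04×10⁻⁶ V = 1.04 µV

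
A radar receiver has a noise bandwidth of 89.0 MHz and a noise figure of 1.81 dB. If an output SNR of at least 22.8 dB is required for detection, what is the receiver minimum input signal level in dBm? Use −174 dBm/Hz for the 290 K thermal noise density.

Sensitivity = −174 + 10 log₁₀(B) + NF + SNR_min
= −174 + 79.49 + 1.81 + 22.8
= −69.90 dBm → −69.9 dBm

−69.9 dBm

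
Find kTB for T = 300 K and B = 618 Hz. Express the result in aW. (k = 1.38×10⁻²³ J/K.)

2.56 aW

P_n = kTB = 1.38×10⁻²³ × 300 × 6.18×10² = 2.56×10⁻¹⁸ W = 2.56 aW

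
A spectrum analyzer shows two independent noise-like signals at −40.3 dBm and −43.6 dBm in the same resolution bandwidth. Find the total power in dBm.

Convert to linear, add, convert back:
P₁ = 9.33×10⁻⁸ W, P₂ = 4.37×10⁻⁸ W
P_tot = 1.37×10⁻⁷ W → 10 log₁₀(P_tot / 10⁻³) = −38.6 dBm

−38.6 dBm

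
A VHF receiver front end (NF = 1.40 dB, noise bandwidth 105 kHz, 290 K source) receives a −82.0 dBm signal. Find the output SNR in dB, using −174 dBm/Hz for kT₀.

Noise floor: N = −174 + 10 log₁₀(B) + NF
10 log₁₀(1.05×10⁵) = 50.21 dB
N = −174 + 50.21 + 1.40 = −122.39 dBm
SNR = P_sig − N = −82.0 − (−122.39) = 40.39 dB → 40.4 dB

40.4 dB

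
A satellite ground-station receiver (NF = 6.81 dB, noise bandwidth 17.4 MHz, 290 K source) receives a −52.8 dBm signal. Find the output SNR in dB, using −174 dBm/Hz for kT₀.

42.0 dB

Noise floor: N = −174 + 10 log₁₀(B) + NF
10 log₁₀(1.74×10⁷) = 72.41 dB
N = −174 + 72.41 + 6.81 = −94.78 dBm
SNR = P_sig − N = −52.8 − (−94.78) = 41.98 dB → 42.0 dB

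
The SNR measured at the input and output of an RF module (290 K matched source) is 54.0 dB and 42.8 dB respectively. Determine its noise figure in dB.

NF (dB) = SNR_in(dB) − SNR_out(dB) when the source is at T₀
NF = 54.0 − 42.8 = 11.2 dB

11.2 dB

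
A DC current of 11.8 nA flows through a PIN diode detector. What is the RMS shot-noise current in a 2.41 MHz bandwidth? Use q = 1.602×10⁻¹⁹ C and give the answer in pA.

95.5 pA

I_n = √(2qI·B)
2qI·B = 2 × 1.602×10⁻¹⁹ × 1.18×10⁻⁸ × 2.41×10⁶ = 9.11×10⁻²¹ A²
I_n = √(9.11×10⁻²¹) = 9.55×10⁻¹¹ A = 95.5 pA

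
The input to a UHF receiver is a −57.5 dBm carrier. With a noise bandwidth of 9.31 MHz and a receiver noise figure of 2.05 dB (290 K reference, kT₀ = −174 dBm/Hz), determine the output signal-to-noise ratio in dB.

44.8 dB

Noise floor: N = −174 + 10 log₁₀(B) + NF
10 log₁₀(9.31×10⁶) = 69.69 dB
N = −174 + 69.69 + 2.05 = −102.26 dBm
SNR = P_sig − N = −57.5 − (−102.26) = 44.76 dB → 44.8 dB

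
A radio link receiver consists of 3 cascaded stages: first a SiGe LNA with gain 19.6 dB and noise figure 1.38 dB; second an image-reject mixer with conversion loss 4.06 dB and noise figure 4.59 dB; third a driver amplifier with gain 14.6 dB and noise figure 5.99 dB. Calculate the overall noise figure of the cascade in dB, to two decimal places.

1.70 dB

Convert to linear (a loss of L dB is a gain of −L dB): F_i = 10^(NF_i/10), G_i = 10^(G_i,dB/10)
  Stage 1: F_1 = 10^(1.38/10) = 1.374, G_1 = 10^(19.6/10) = 91.20
  Stage 2: F_2 = 10^(4.59/10) = 2.877, G_2 = 10^(−4.06/10) = 0.3926
  Stage 3: F_3 = 10^(5.99/10) = 3.972, G_3 = 10^(14.6/10) = 28.84
Friis cascade:
  F = 1.374 + (2.877 − 1)/91.20 + (3.972 − 1)/35.81 = 1.478
NF = 10 log₁₀(1.478) = 1.70 dB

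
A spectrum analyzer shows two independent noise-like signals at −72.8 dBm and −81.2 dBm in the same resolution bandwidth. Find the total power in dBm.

−72.2 dBm

Convert to linear, add, convert back:
P₁ = 5.25×10⁻¹¹ W, P₂ = 7.59×10⁻¹² W
P_tot = 6.01×10⁻¹¹ W → 10 log₁₀(P_tot / 10⁻³) = −72.2 dBm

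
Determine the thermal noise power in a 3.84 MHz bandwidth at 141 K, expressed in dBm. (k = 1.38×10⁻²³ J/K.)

P_n = kTB = 1.38×10⁻²³ × 141 × 3.84×10⁶ = 7.47×10⁻¹⁵ W
In dBm: 10 log₁₀(7.47×10⁻¹⁵ / 10⁻³) = −111.3 dBm

−111.3 dBm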